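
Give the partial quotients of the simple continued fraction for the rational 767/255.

Run the Euclidean algorithm on 767 and 255; the successive quotients are the partial quotients a_0, a_1, ... (each step inverts the fractional part left over by the previous one):
  767 = 3*255 + 2, so a_0 = 3.
  255 = 127*2 + 1, so a_1 = 127.
  2 = 2*1 + 0, so a_2 = 2.
The remainder reaches 0 after 3 divisions, so the expansion has 3 partial quotients, read off in order.

[3; 127, 2]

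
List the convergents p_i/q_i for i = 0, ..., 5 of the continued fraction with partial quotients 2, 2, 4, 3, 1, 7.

Using the convergent recurrence p_i = a_i*p_{i-1} + p_{i-2}, q_i = a_i*q_{i-1} + q_{i-2} with p_{-2}=0, p_{-1}=1, q_{-2}=1, q_{-1}=0:
  i=0: a_0=2, p_0 = 2*1 + 0 = 2, q_0 = 2*0 + 1 = 1.
  i=1: a_1=2, p_1 = 2*2 + 1 = 5, q_1 = 2*1 + 0 = 2.
  i=2: a_2=4, p_2 = 4*5 + 2 = 22, q_2 = 4*2 + 1 = 9.
  i=3: a_3=3, p_3 = 3*22 + 5 = 71, q_3 = 3*9 + 2 = 29.
  i=4: a_4=1, p_4 = 1*71 + 22 = 93, q_4 = 1*29 + 9 = 38.
  i=5: a_5=7, p_5 = 7*93 + 71 = 722, q_5 = 7*38 + 29 = 295.

2/1, 5/2, 22/9, 71/29, 93/38, 722/295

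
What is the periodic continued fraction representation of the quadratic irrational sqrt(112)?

Write x_i = (sqrt(112) + m_i)/d_i with (m_0, d_0) = (0, 1). a_0 = floor(sqrt(112)) = 10, since 10^2 = 100 <= 112 < 121 = 11^2.
Iterate m_{i+1} = d_i*a_i - m_i, d_{i+1} = (112 - m_{i+1}^2)/d_i, a_{i+1} = floor((a_0 + m_{i+1})/d_{i+1}):
  m_1 = 1*10 - 0 = 10, d_1 = (112 - 10^2)/1 = 12/1 = 12, a_1 = floor((10 + 10)/12) = 1.
  m_2 = 12*1 - 10 = 2, d_2 = (112 - 2^2)/12 = 108/12 = 9, a_2 = floor((10 + 2)/9) = 1.
  m_3 = 9*1 - 2 = 7, d_3 = (112 - 7^2)/9 = 63/9 = 7, a_3 = floor((10 + 7)/7) = 2.
  m_4 = 7*2 - 7 = 7, d_4 = (112 - 7^2)/7 = 63/7 = 9, a_4 = floor((10 + 7)/9) = 1.
  m_5 = 9*1 - 7 = 2, d_5 = (112 - 2^2)/9 = 108/9 = 12, a_5 = floor((10 + 2)/12) = 1.
  m_6 = 12*1 - 2 = 10, d_6 = (112 - 10^2)/12 = 12/12 = 1, a_6 = floor((10 + 10)/1) = 20.
  m_7 = 1*20 - 10 = 10, d_7 = (112 - 10^2)/1 = 12/1 = 12: (m_7, d_7) = (m_1, d_1) = (10, 12), so from here the quotients repeat a_1, ..., a_6; the period length is 6.
Hence the expansion of sqrt(112) is a_0 = 10 followed by the repeating block 1, 1, 2, 1, 1, 20 (period 6).

[10; (1, 1, 2, 1, 1, 20)]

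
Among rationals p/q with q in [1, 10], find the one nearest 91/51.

Expand x = 91/51 as a continued fraction with the Euclidean algorithm:
  91 = 1*51 + 40, so a_0 = 1.
  51 = 1*40 + 11, so a_1 = 1.
  40 = 3*11 + 7, so a_2 = 3.
  11 = 1*7 + 4, so a_3 = 1.
  7 = 1*4 + 3, so a_4 = 1.
  4 = 1*3 + 1, so a_5 = 1.
  3 = 3*1 + 0, so a_6 = 3.
so x = [1; 1, 3, 1, 1, 1, 3].
Convergents (p_i = a_i*p_{i-1} + p_{i-2}, q_i = a_i*q_{i-1} + q_{i-2} with p_{-2}=0, p_{-1}=1, q_{-2}=1, q_{-1}=0), until the denominator exceeds 10:
  i=0: a_0=1, p_0 = 1*1 + 0 = 1, q_0 = 1*0 + 1 = 1.
  i=1: a_1=1, p_1 = 1*1 + 1 = 2, q_1 = 1*1 + 0 = 1.
  i=2: a_2=3, p_2 = 3*2 + 1 = 7, q_2 = 3*1 + 1 = 4.
  i=3: a_3=1, p_3 = 1*7 + 2 = 9, q_3 = 1*4 + 1 = 5.
  i=4: a_4=1, p_4 = 1*9 + 7 = 16, q_4 = 1*5 + 4 = 9.
  i=5: a_5=1, p_5 = 1*16 + 9 = 25, q_5 = 1*9 + 5 = 14.
q_5 = 14 > 10, so the last convergent with denominator <= 10 is p_4/q_4 = 16/9.
The closest fraction with denominator <= 10 is either p_4/q_4 or the intermediate fraction (k*p_4 + p_3)/(k*q_4 + q_3) with the largest k >= 1 whose denominator stays <= 10; these approach x as k grows, and every other convergent or intermediate fraction in range is farther away.
Largest k: floor((10 - q_3)/q_4) = floor((10 - 5)/9) = 0.
Since k = 0, no intermediate fraction beyond p_4/q_4 has denominator <= 10, so the convergent 16/9 is the closest (its error is |91*9 - 16*51|/(51*9) = 3/459).

16/9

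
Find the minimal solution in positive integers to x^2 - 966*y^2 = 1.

(x, y) = (57499, 1850)

First expand sqrt(966) as a continued fraction. With x_i = (sqrt(966) + m_i)/d_i and (m_0, d_0) = (0, 1): a_0 = floor(sqrt(966)) = 31, since 31^2 = 961 <= 966 < 1024 = 32^2.
Iterate m_{i+1} = d_i*a_i - m_i, d_{i+1} = (966 - m_{i+1}^2)/d_i, a_{i+1} = floor((a_0 + m_{i+1})/d_{i+1}):
  m_1 = 1*31 - 0 = 31, d_1 = (966 - 31^2)/1 = 5/1 = 5, a_1 = floor((31 + 31)/5) = 12.
  m_2 = 5*12 - 31 = 29, d_2 = (966 - 29^2)/5 = 125/5 = 25, a_2 = floor((31 + 29)/25) = 2.
  m_3 = 25*2 - 29 = 21, d_3 = (966 - 21^2)/25 = 525/25 = 21, a_3 = floor((31 + 21)/21) = 2.
  m_4 = 21*2 - 21 = 21, d_4 = (966 - 21^2)/21 = 525/21 = 25, a_4 = floor((31 + 21)/25) = 2.
  m_5 = 25*2 - 21 = 29, d_5 = (966 - 29^2)/25 = 125/25 = 5, a_5 = floor((31 + 29)/5) = 12.
  m_6 = 5*12 - 29 = 31, d_6 = (966 - 31^2)/5 = 5/5 = 1, a_6 = floor((31 + 31)/1) = 62.
  m_7 = 1*62 - 31 = 31, d_7 = (966 - 31^2)/1 = 5/1 = 5: (m_7, d_7) = (m_1, d_1) = (31, 5), so from here the quotients repeat a_1, ..., a_6; the period length is 6.
So sqrt(966) = [31; (12, 2, 2, 2, 12, 62)] with period length k = 6.
k is even, so the fundamental solution of x^2 - 966y^2 = 1 is (p_{k-1}, q_{k-1}) = (p_5, q_5); compute convergents through index 5.
Convergents (p_i = a_i*p_{i-1} + p_{i-2}, q_i = a_i*q_{i-1} + q_{i-2} with p_{-2}=0, p_{-1}=1, q_{-2}=1, q_{-1}=0):
  i=0: a_0=31, p_0 = 31*1 + 0 = 31, q_0 = 31*0 + 1 = 1.
  i=1: a_1=12, p_1 = 12*31 + 1 = 373, q_1 = 12*1 + 0 = 12.
  i=2: a_2=2, p_2 = 2*373 + 31 = 777, q_2 = 2*12 + 1 = 25.
  i=3: a_3=2, p_3 = 2*777 + 373 = 1927, q_3 = 2*25 + 12 = 62.
  i=4: a_4=2, p_4 = 2*1927 + 777 = 4631, q_4 = 2*62 + 25 = 149.
  i=5: a_5=12, p_5 = 12*4631 + 1927 = 57499, q_5 = 12*149 + 62 = 1850.
Check: 57499^2 - 966*1850^2 = 3306135001 - 3306135000 = 1, so (x, y) = (57499, 1850) solves the equation, and by the theorem it is the least positive solution.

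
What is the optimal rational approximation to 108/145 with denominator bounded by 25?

Expand x = 108/145 as a continued fraction with the Euclidean algorithm:
  108 = 0*145 + 108, so a_0 = 0.
  145 = 1*108 + 37, so a_1 = 1.
  108 = 2*37 + 34, so a_2 = 2.
  37 = 1*34 + 3, so a_3 = 1.
  34 = 11*3 + 1, so a_4 = 11.
  3 = 3*1 + 0, so a_5 = 3.
so x = [0; 1, 2, 1, 11, 3].
Convergents (p_i = a_i*p_{i-1} + p_{i-2}, q_i = a_i*q_{i-1} + q_{i-2} with p_{-2}=0, p_{-1}=1, q_{-2}=1, q_{-1}=0), until the denominator exceeds 25:
  i=0: a_0=0, p_0 = 0*1 + 0 = 0, q_0 = 0*0 + 1 = 1.
  i=1: a_1=1, p_1 = 1*0 + 1 = 1, q_1 = 1*1 + 0 = 1.
  i=2: a_2=2, p_2 = 2*1 + 0 = 2, q_2 = 2*1 + 1 = 3.
  i=3: a_3=1, p_3 = 1*2 + 1 = 3, q_3 = 1*3 + 1 = 4.
  i=4: a_4=11, p_4 = 11*3 + 2 = 35, q_4 = 11*4 + 3 = 47.
q_4 = 47 > 25, so the last convergent with denominator <= 25 is p_3/q_3 = 3/4.
The closest fraction with denominator <= 25 is either p_3/q_3 or the intermediate fraction (k*p_3 + p_2)/(k*q_3 + q_2) with the largest k >= 1 whose denominator stays <= 25; these approach x as k grows, and every other convergent or intermediate fraction in range is farther away.
Largest k: floor((25 - q_2)/q_3) = floor((25 - 3)/4) = 5.
That gives (5*3 + 2)/(5*4 + 3) = 17/23.
Compare the errors: |x - 3/4| = |108*4 - 3*145|/(145*4) = 3/580, and |x - 17/23| = |108*23 - 17*145|/(145*23) = 19/3335.
Cross-multiplying, 3*3335 = 10005 < 11020 = 19*580, so 3/580 is smaller: the convergent 3/4 is closer to x than 17/23.

3/4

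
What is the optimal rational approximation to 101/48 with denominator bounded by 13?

Expand x = 101/48 as a continued fraction with the Euclidean algorithm:
  101 = 2*48 + 5, so a_0 = 2.
  48 = 9*5 + 3, so a_1 = 9.
  5 = 1*3 + 2, so a_2 = 1.
  3 = 1*2 + 1, so a_3 = 1.
  2 = 2*1 + 0, so a_4 = 2.
so x = [2; 9, 1, 1, 2].
Convergents (p_i = a_i*p_{i-1} + p_{i-2}, q_i = a_i*q_{i-1} + q_{i-2} with p_{-2}=0, p_{-1}=1, q_{-2}=1, q_{-1}=0), until the denominator exceeds 13:
  i=0: a_0=2, p_0 = 2*1 + 0 = 2, q_0 = 2*0 + 1 = 1.
  i=1: a_1=9, p_1 = 9*2 + 1 = 19, q_1 = 9*1 + 0 = 9.
  i=2: a_2=1, p_2 = 1*19 + 2 = 21, q_2 = 1*9 + 1 = 10.
  i=3: a_3=1, p_3 = 1*21 + 19 = 40, q_3 = 1*10 + 9 = 19.
q_3 = 19 > 13, so the last convergent with denominator <= 13 is p_2/q_2 = 21/10.
The closest fraction with denominator <= 13 is either p_2/q_2 or the intermediate fraction (k*p_2 + p_1)/(k*q_2 + q_1) with the largest k >= 1 whose denominator stays <= 13; these approach x as k grows, and every other convergent or intermediate fraction in range is farther away.
Largest k: floor((13 - q_1)/q_2) = floor((13 - 9)/10) = 0.
Since k = 0, no intermediate fraction beyond p_2/q_2 has denominator <= 13, so the convergent 21/10 is the closest (its error is |101*10 - 21*48|/(48*10) = 2/480).

21/10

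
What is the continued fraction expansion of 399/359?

Run the Euclidean algorithm on 399 and 359; the successive quotients are the partial quotients a_0, a_1, ... (each step inverts the fractional part left over by the previous one):
  399 = 1*359 + 40, so a_0 = 1.
  359 = 8*40 + 39, so a_1 = 8.
  40 = 1*39 + 1, so a_2 = 1.
  39 = 39*1 + 0, so a_3 = 39.
The remainder reaches 0 after 4 divisions, so the expansion has 4 partial quotients, read off in order.

[1; 8, 1, 39]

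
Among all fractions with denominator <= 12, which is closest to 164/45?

Expand x = 164/45 as a continued fraction with the Euclidean algorithm:
  164 = 3*45 + 29, so a_0 = 3.
  45 = 1*29 + 16, so a_1 = 1.
  29 = 1*16 + 13, so a_2 = 1.
  16 = 1*13 + 3, so a_3 = 1.
  13 = 4*3 + 1, so a_4 = 4.
  3 = 3*1 + 0, so a_5 = 3.
so x = [3; 1, 1, 1, 4, 3].
Convergents (p_i = a_i*p_{i-1} + p_{i-2}, q_i = a_i*q_{i-1} + q_{i-2} with p_{-2}=0, p_{-1}=1, q_{-2}=1, q_{-1}=0), until the denominator exceeds 12:
  i=0: a_0=3, p_0 = 3*1 + 0 = 3, q_0 = 3*0 + 1 = 1.
  i=1: a_1=1, p_1 = 1*3 + 1 = 4, q_1 = 1*1 + 0 = 1.
  i=2: a_2=1, p_2 = 1*4 + 3 = 7, q_2 = 1*1 + 1 = 2.
  i=3: a_3=1, p_3 = 1*7 + 4 = 11, q_3 = 1*2 + 1 = 3.
  i=4: a_4=4, p_4 = 4*11 + 7 = 51, q_4 = 4*3 + 2 = 14.
q_4 = 14 > 12, so the last convergent with denominator <= 12 is p_3/q_3 = 11/3.
The closest fraction with denominator <= 12 is either p_3/q_3 or the intermediate fraction (k*p_3 + p_2)/(k*q_3 + q_2) with the largest k >= 1 whose denominator stays <= 12; these approach x as k grows, and every other convergent or intermediate fraction in range is farther away.
Largest k: floor((12 - q_2)/q_3) = floor((12 - 2)/3) = 3.
That gives (3*11 + 7)/(3*3 + 2) = 40/11.
Compare the errors: |x - 11/3| = |164*3 - 11*45|/(45*3) = 3/135, and |x - 40/11| = |164*11 - 40*45|/(45*11) = 4/495.
Cross-multiplying, 4*135 = 540 < 1485 = 3*495, so 4/495 is smaller: the intermediate fraction 40/11 is closer to x than 11/3.

40/11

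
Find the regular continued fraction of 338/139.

Run the Euclidean algorithm on 338 and 139; the successive quotients are the partial quotients a_0, a_1, ... (each step inverts the fractional part left over by the previous one):
  338 = 2*139 + 60, so a_0 = 2.
  139 = 2*60 + 19, so a_1 = 2.
  60 = 3*19 + 3, so a_2 = 3.
  19 = 6*3 + 1, so a_3 = 6.
  3 = 3*1 + 0, so a_4 = 3.
The remainder reaches 0 after 5 divisions, so the expansion has 5 partial quotients, read off in order.

[2; 2, 3, 6, 3]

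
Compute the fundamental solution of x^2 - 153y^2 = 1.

First expand sqrt(153) as a continued fraction. With x_i = (sqrt(153) + m_i)/d_i and (m_0, d_0) = (0, 1): a_0 = floor(sqrt(153)) = 12, since 12^2 = 144 <= 153 < 169 = 13^2.
Iterate m_{i+1} = d_i*a_i - m_i, d_{i+1} = (153 - m_{i+1}^2)/d_i, a_{i+1} = floor((a_0 + m_{i+1})/d_{i+1}):
  m_1 = 1*12 - 0 = 12, d_1 = (153 - 12^2)/1 = 9/1 = 9, a_1 = floor((12 + 12)/9) = 2.
  m_2 = 9*2 - 12 = 6, d_2 = (153 - 6^2)/9 = 117/9 = 13, a_2 = floor((12 + 6)/13) = 1.
  m_3 = 13*1 - 6 = 7, d_3 = (153 - 7^2)/13 = 104/13 = 8, a_3 = floor((12 + 7)/8) = 2.
  m_4 = 8*2 - 7 = 9, d_4 = (153 - 9^2)/8 = 72/8 = 9, a_4 = floor((12 + 9)/9) = 2.
  m_5 = 9*2 - 9 = 9, d_5 = (153 - 9^2)/9 = 72/9 = 8, a_5 = floor((12 + 9)/8) = 2.
  m_6 = 8*2 - 9 = 7, d_6 = (153 - 7^2)/8 = 104/8 = 13, a_6 = floor((12 + 7)/13) = 1.
  m_7 = 13*1 - 7 = 6, d_7 = (153 - 6^2)/13 = 117/13 = 9, a_7 = floor((12 + 6)/9) = 2.
  m_8 = 9*2 - 6 = 12, d_8 = (153 - 12^2)/9 = 9/9 = 1, a_8 = floor((12 + 12)/1) = 24.
  m_9 = 1*24 - 12 = 12, d_9 = (153 - 12^2)/1 = 9/1 = 9: (m_9, d_9) = (m_1, d_1) = (12, 9), so from here the quotients repeat a_1, ..., a_8; the period length is 8.
So sqrt(153) = [12; (2, 1, 2, 2, 2, 1, 2, 24)] with period length k = 8.
k is even, so the fundamental solution of x^2 - 153y^2 = 1 is (p_{k-1}, q_{k-1}) = (p_7, q_7); compute convergents through index 7.
Convergents (p_i = a_i*p_{i-1} + p_{i-2}, q_i = a_i*q_{i-1} + q_{i-2} with p_{-2}=0, p_{-1}=1, q_{-2}=1, q_{-1}=0):
  i=0: a_0=12, p_0 = 12*1 + 0 = 12, q_0 = 12*0 + 1 = 1.
  i=1: a_1=2, p_1 = 2*12 + 1 = 25, q_1 = 2*1 + 0 = 2.
  i=2: a_2=1, p_2 = 1*25 + 12 = 37, q_2 = 1*2 + 1 = 3.
  i=3: a_3=2, p_3 = 2*37 + 25 = 99, q_3 = 2*3 + 2 = 8.
  i=4: a_4=2, p_4 = 2*99 + 37 = 235, q_4 = 2*8 + 3 = 19.
  i=5: a_5=2, p_5 = 2*235 + 99 = 569, q_5 = 2*19 + 8 = 46.
  i=6: a_6=1, p_6 = 1*569 + 235 = 804, q_6 = 1*46 + 19 = 65.
  i=7: a_7=2, p_7 = 2*804 + 569 = 2177, q_7 = 2*65 + 46 = 176.
Check: 2177^2 - 153*176^2 = 4739329 - 4739328 = 1, so (x, y) = (2177, 176) solves the equation, and by the theorem it is the least positive solution.

(x, y) = (2177, 176)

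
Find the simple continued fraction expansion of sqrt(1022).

[31; (1, 30, 1, 62)]

Write x_i = (sqrt(1022) + m_i)/d_i with (m_0, d_0) = (0, 1). a_0 = floor(sqrt(1022)) = 31, since 31^2 = 961 <= 1022 < 1024 = 32^2.
Iterate m_{i+1} = d_i*a_i - m_i, d_{i+1} = (1022 - m_{i+1}^2)/d_i, a_{i+1} = floor((a_0 + m_{i+1})/d_{i+1}):
  m_1 = 1*31 - 0 = 31, d_1 = (1022 - 31^2)/1 = 61/1 = 61, a_1 = floor((31 + 31)/61) = 1.
  m_2 = 61*1 - 31 = 30, d_2 = (1022 - 30^2)/61 = 122/61 = 2, a_2 = floor((31 + 30)/2) = 30.
  m_3 = 2*30 - 30 = 30, d_3 = (1022 - 30^2)/2 = 122/2 = 61, a_3 = floor((31 + 30)/61) = 1.
  m_4 = 61*1 - 30 = 31, d_4 = (1022 - 31^2)/61 = 61/61 = 1, a_4 = floor((31 + 31)/1) = 62.
  m_5 = 1*62 - 31 = 31, d_5 = (1022 - 31^2)/1 = 61/1 = 61: (m_5, d_5) = (m_1, d_1) = (31, 61), so from here the quotients repeat a_1, ..., a_4; the period length is 4.
Hence the expansion of sqrt(1022) is a_0 = 31 followed by the repeating block 1, 30, 1, 62 (period 4).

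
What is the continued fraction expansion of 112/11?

Run the Euclidean algorithm on 112 and 11; the successive quotients are the partial quotients a_0, a_1, ... (each step inverts the fractional part left over by the previous one):
  112 = 10*11 + 2, so a_0 = 10.
  11 = 5*2 + 1, so a_1 = 5.
  2 = 2*1 + 0, so a_2 = 2.
The remainder reaches 0 after 3 divisions, so the expansion has 3 partial quotients, read off in order.

[10; 5, 2]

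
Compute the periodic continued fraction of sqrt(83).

Write x_i = (sqrt(83) + m_i)/d_i with (m_0, d_0) = (0, 1). a_0 = floor(sqrt(83)) = 9, since 9^2 = 81 <= 83 < 100 = 10^2.
Iterate m_{i+1} = d_i*a_i - m_i, d_{i+1} = (83 - m_{i+1}^2)/d_i, a_{i+1} = floor((a_0 + m_{i+1})/d_{i+1}):
  m_1 = 1*9 - 0 = 9, d_1 = (83 - 9^2)/1 = 2/1 = 2, a_1 = floor((9 + 9)/2) = 9.
  m_2 = 2*9 - 9 = 9, d_2 = (83 - 9^2)/2 = 2/2 = 1, a_2 = floor((9 + 9)/1) = 18.
  m_3 = 1*18 - 9 = 9, d_3 = (83 - 9^2)/1 = 2/1 = 2: (m_3, d_3) = (m_1, d_1) = (9, 2), so from here the quotients repeat a_1, a_2; the period length is 2.
Hence the expansion of sqrt(83) is a_0 = 9 followed by the repeating block 9, 18 (period 2).

[9; (9, 18)]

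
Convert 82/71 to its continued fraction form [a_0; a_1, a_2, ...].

Run the Euclidean algorithm on 82 and 71; the successive quotients are the partial quotients a_0, a_1, ... (each step inverts the fractional part left over by the previous one):
  82 = 1*71 + 11, so a_0 = 1.
  71 = 6*11 + 5, so a_1 = 6.
  11 = 2*5 + 1, so a_2 = 2.
  5 = 5*1 + 0, so a_3 = 5.
The remainder reaches 0 after 4 divisions, so the expansion has 4 partial quotients, read off in order.

[1; 6, 2, 5]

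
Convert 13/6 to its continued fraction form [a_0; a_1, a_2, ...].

[2; 6]

Run the Euclidean algorithm on 13 and 6; the successive quotients are the partial quotients a_0, a_1, ... (each step inverts the fractional part left over by the previous one):
  13 = 2*6 + 1, so a_0 = 2.
  6 = 6*1 + 0, so a_1 = 6.
The remainder reaches 0 after 2 divisions, so the expansion has 2 partial quotients, read off in order.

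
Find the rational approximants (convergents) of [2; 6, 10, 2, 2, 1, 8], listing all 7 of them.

2/1, 13/6, 132/61, 277/128, 686/317, 963/445, 8390/3877

Using the convergent recurrence p_i = a_i*p_{i-1} + p_{i-2}, q_i = a_i*q_{i-1} + q_{i-2} with p_{-2}=0, p_{-1}=1, q_{-2}=1, q_{-1}=0:
  i=0: a_0=2, p_0 = 2*1 + 0 = 2, q_0 = 2*0 + 1 = 1.
  i=1: a_1=6, p_1 = 6*2 + 1 = 13, q_1 = 6*1 + 0 = 6.
  i=2: a_2=10, p_2 = 10*13 + 2 = 132, q_2 = 10*6 + 1 = 61.
  i=3: a_3=2, p_3 = 2*132 + 13 = 277, q_3 = 2*61 + 6 = 128.
  i=4: a_4=2, p_4 = 2*277 + 132 = 686, q_4 = 2*128 + 61 = 317.
  i=5: a_5=1, p_5 = 1*686 + 277 = 963, q_5 = 1*317 + 128 = 445.
  i=6: a_6=8, p_6 = 8*963 + 686 = 8390, q_6 = 8*445 + 317 = 3877.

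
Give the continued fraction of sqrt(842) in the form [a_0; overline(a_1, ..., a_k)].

Write x_i = (sqrt(842) + m_i)/d_i with (m_0, d_0) = (0, 1). a_0 = floor(sqrt(842)) = 29, since 29^2 = 841 <= 842 < 900 = 30^2.
Iterate m_{i+1} = d_i*a_i - m_i, d_{i+1} = (842 - m_{i+1}^2)/d_i, a_{i+1} = floor((a_0 + m_{i+1})/d_{i+1}):
  m_1 = 1*29 - 0 = 29, d_1 = (842 - 29^2)/1 = 1/1 = 1, a_1 = floor((29 + 29)/1) = 58.
  m_2 = 1*58 - 29 = 29, d_2 = (842 - 29^2)/1 = 1/1 = 1: (m_2, d_2) = (m_1, d_1) = (29, 1), so from here the quotient a_1 repeats; the period length is 1.
Hence the expansion of sqrt(842) is a_0 = 29 followed by the repeating block 58 (period 1).

[29; overline(58)]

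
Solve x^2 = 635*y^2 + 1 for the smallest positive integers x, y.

(x, y) = (126, 5)

First expand sqrt(635) as a continued fraction. With x_i = (sqrt(635) + m_i)/d_i and (m_0, d_0) = (0, 1): a_0 = floor(sqrt(635)) = 25, since 25^2 = 625 <= 635 < 676 = 26^2.
Iterate m_{i+1} = d_i*a_i - m_i, d_{i+1} = (635 - m_{i+1}^2)/d_i, a_{i+1} = floor((a_0 + m_{i+1})/d_{i+1}):
  m_1 = 1*25 - 0 = 25, d_1 = (635 - 25^2)/1 = 10/1 = 10, a_1 = floor((25 + 25)/10) = 5.
  m_2 = 10*5 - 25 = 25, d_2 = (635 - 25^2)/10 = 10/10 = 1, a_2 = floor((25 + 25)/1) = 50.
  m_3 = 1*50 - 25 = 25, d_3 = (635 - 25^2)/1 = 10/1 = 10: (m_3, d_3) = (m_1, d_1) = (25, 10), so from here the quotients repeat a_1, a_2; the period length is 2.
So sqrt(635) = [25; (5, 50)] with period length k = 2.
k is even, so the fundamental solution of x^2 - 635y^2 = 1 is (p_{k-1}, q_{k-1}) = (p_1, q_1); compute convergents through index 1.
Convergents (p_i = a_i*p_{i-1} + p_{i-2}, q_i = a_i*q_{i-1} + q_{i-2} with p_{-2}=0, p_{-1}=1, q_{-2}=1, q_{-1}=0):
  i=0: a_0=25, p_0 = 25*1 + 0 = 25, q_0 = 25*0 + 1 = 1.
  i=1: a_1=5, p_1 = 5*25 + 1 = 126, q_1 = 5*1 + 0 = 5.
Check: 126^2 - 635*5^2 = 15876 - 15875 = 1, so (x, y) = (126, 5) solves the equation, and by the theorem it is the least positive solution.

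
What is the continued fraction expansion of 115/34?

[3; 2, 1, 1, 1, 1, 2]

Run the Euclidean algorithm on 115 and 34; the successive quotients are the partial quotients a_0, a_1, ... (each step inverts the fractional part left over by the previous one):
  115 = 3*34 + 13, so a_0 = 3.
  34 = 2*13 + 8, so a_1 = 2.
  13 = 1*8 + 5, so a_2 = 1.
  8 = 1*5 + 3, so a_3 = 1.
  5 = 1*3 + 2, so a_4 = 1.
  3 = 1*2 + 1, so a_5 = 1.
  2 = 2*1 + 0, so a_6 = 2.
The remainder reaches 0 after 7 divisions, so the expansion has 7 partial quotients, read off in order.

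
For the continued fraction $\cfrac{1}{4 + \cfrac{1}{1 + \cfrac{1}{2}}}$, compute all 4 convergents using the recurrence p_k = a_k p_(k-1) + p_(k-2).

0/1, 1/4, 1/5, 3/14

Using the convergent recurrence p_i = a_i*p_{i-1} + p_{i-2}, q_i = a_i*q_{i-1} + q_{i-2} with p_{-2}=0, p_{-1}=1, q_{-2}=1, q_{-1}=0:
  i=0: a_0=0, p_0 = 0*1 + 0 = 0, q_0 = 0*0 + 1 = 1.
  i=1: a_1=4, p_1 = 4*0 + 1 = 1, q_1 = 4*1 + 0 = 4.
  i=2: a_2=1, p_2 = 1*1 + 0 = 1, q_2 = 1*4 + 1 = 5.
  i=3: a_3=2, p_3 = 2*1 + 1 = 3, q_3 = 2*5 + 4 = 14.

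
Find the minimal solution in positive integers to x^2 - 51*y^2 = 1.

(x, y) = (50, 7)

First expand sqrt(51) as a continued fraction. With x_i = (sqrt(51) + m_i)/d_i and (m_0, d_0) = (0, 1): a_0 = floor(sqrt(51)) = 7, since 7^2 = 49 <= 51 < 64 = 8^2.
Iterate m_{i+1} = d_i*a_i - m_i, d_{i+1} = (51 - m_{i+1}^2)/d_i, a_{i+1} = floor((a_0 + m_{i+1})/d_{i+1}):
  m_1 = 1*7 - 0 = 7, d_1 = (51 - 7^2)/1 = 2/1 = 2, a_1 = floor((7 + 7)/2) = 7.
  m_2 = 2*7 - 7 = 7, d_2 = (51 - 7^2)/2 = 2/2 = 1, a_2 = floor((7 + 7)/1) = 14.
  m_3 = 1*14 - 7 = 7, d_3 = (51 - 7^2)/1 = 2/1 = 2: (m_3, d_3) = (m_1, d_1) = (7, 2), so from here the quotients repeat a_1, a_2; the period length is 2.
So sqrt(51) = [7; (7, 14)] with period length k = 2.
k is even, so the fundamental solution of x^2 - 51y^2 = 1 is (p_{k-1}, q_{k-1}) = (p_1, q_1); compute convergents through index 1.
Convergents (p_i = a_i*p_{i-1} + p_{i-2}, q_i = a_i*q_{i-1} + q_{i-2} with p_{-2}=0, p_{-1}=1, q_{-2}=1, q_{-1}=0):
  i=0: a_0=7, p_0 = 7*1 + 0 = 7, q_0 = 7*0 + 1 = 1.
  i=1: a_1=7, p_1 = 7*7 + 1 = 50, q_1 = 7*1 + 0 = 7.
Check: 50^2 - 51*7^2 = 2500 - 2499 = 1, so (x, y) = (50, 7) solves the equation, and by the theorem it is the least positive solution.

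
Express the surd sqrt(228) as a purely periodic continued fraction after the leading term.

Write x_i = (sqrt(228) + m_i)/d_i with (m_0, d_0) = (0, 1). a_0 = floor(sqrt(228)) = 15, since 15^2 = 225 <= 228 < 256 = 16^2.
Iterate m_{i+1} = d_i*a_i - m_i, d_{i+1} = (228 - m_{i+1}^2)/d_i, a_{i+1} = floor((a_0 + m_{i+1})/d_{i+1}):
  m_1 = 1*15 - 0 = 15, d_1 = (228 - 15^2)/1 = 3/1 = 3, a_1 = floor((15 + 15)/3) = 10.
  m_2 = 3*10 - 15 = 15, d_2 = (228 - 15^2)/3 = 3/3 = 1, a_2 = floor((15 + 15)/1) = 30.
  m_3 = 1*30 - 15 = 15, d_3 = (228 - 15^2)/1 = 3/1 = 3: (m_3, d_3) = (m_1, d_1) = (15, 3), so from here the quotients repeat a_1, a_2; the period length is 2.
Hence the expansion of sqrt(228) is a_0 = 15 followed by the repeating block 10, 30 (period 2).

[15; (10, 30)]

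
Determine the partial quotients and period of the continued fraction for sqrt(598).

[24; (2, 4, 1, 15, 2, 15, 1, 4, 2, 48)]

Write x_i = (sqrt(598) + m_i)/d_i with (m_0, d_0) = (0, 1). a_0 = floor(sqrt(598)) = 24, since 24^2 = 576 <= 598 < 625 = 25^2.
Iterate m_{i+1} = d_i*a_i - m_i, d_{i+1} = (598 - m_{i+1}^2)/d_i, a_{i+1} = floor((a_0 + m_{i+1})/d_{i+1}):
  m_1 = 1*24 - 0 = 24, d_1 = (598 - 24^2)/1 = 22/1 = 22, a_1 = floor((24 + 24)/22) = 2.
  m_2 = 22*2 - 24 = 20, d_2 = (598 - 20^2)/22 = 198/22 = 9, a_2 = floor((24 + 20)/9) = 4.
  m_3 = 9*4 - 20 = 16, d_3 = (598 - 16^2)/9 = 342/9 = 38, a_3 = floor((24 + 16)/38) = 1.
  m_4 = 38*1 - 16 = 22, d_4 = (598 - 22^2)/38 = 114/38 = 3, a_4 = floor((24 + 22)/3) = 15.
  m_5 = 3*15 - 22 = 23, d_5 = (598 - 23^2)/3 = 69/3 = 23, a_5 = floor((24 + 23)/23) = 2.
  m_6 = 23*2 - 23 = 23, d_6 = (598 - 23^2)/23 = 69/23 = 3, a_6 = floor((24 + 23)/3) = 15.
  m_7 = 3*15 - 23 = 22, d_7 = (598 - 22^2)/3 = 114/3 = 38, a_7 = floor((24 + 22)/38) = 1.
  m_8 = 38*1 - 22 = 16, d_8 = (598 - 16^2)/38 = 342/38 = 9, a_8 = floor((24 + 16)/9) = 4.
  m_9 = 9*4 - 16 = 20, d_9 = (598 - 20^2)/9 = 198/9 = 22, a_9 = floor((24 + 20)/22) = 2.
  m_10 = 22*2 - 20 = 24, d_10 = (598 - 24^2)/22 = 22/22 = 1, a_10 = floor((24 + 24)/1) = 48.
  m_11 = 1*48 - 24 = 24, d_11 = (598 - 24^2)/1 = 22/1 = 22: (m_11, d_11) = (m_1, d_1) = (24, 22), so from here the quotients repeat a_1, ..., a_10; the period length is 10.
Hence the expansion of sqrt(598) is a_0 = 24 followed by the repeating block 2, 4, 1, 15, 2, 15, 1, 4, 2, 48 (period 10).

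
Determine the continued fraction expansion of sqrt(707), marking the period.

[26; (1, 1, 2, 3, 2, 1, 1, 52)]

Write x_i = (sqrt(707) + m_i)/d_i with (m_0, d_0) = (0, 1). a_0 = floor(sqrt(707)) = 26, since 26^2 = 676 <= 707 < 729 = 27^2.
Iterate m_{i+1} = d_i*a_i - m_i, d_{i+1} = (707 - m_{i+1}^2)/d_i, a_{i+1} = floor((a_0 + m_{i+1})/d_{i+1}):
  m_1 = 1*26 - 0 = 26, d_1 = (707 - 26^2)/1 = 31/1 = 31, a_1 = floor((26 + 26)/31) = 1.
  m_2 = 31*1 - 26 = 5, d_2 = (707 - 5^2)/31 = 682/31 = 22, a_2 = floor((26 + 5)/22) = 1.
  m_3 = 22*1 - 5 = 17, d_3 = (707 - 17^2)/22 = 418/22 = 19, a_3 = floor((26 + 17)/19) = 2.
  m_4 = 19*2 - 17 = 21, d_4 = (707 - 21^2)/19 = 266/19 = 14, a_4 = floor((26 + 21)/14) = 3.
  m_5 = 14*3 - 21 = 21, d_5 = (707 - 21^2)/14 = 266/14 = 19, a_5 = floor((26 + 21)/19) = 2.
  m_6 = 19*2 - 21 = 17, d_6 = (707 - 17^2)/19 = 418/19 = 22, a_6 = floor((26 + 17)/22) = 1.
  m_7 = 22*1 - 17 = 5, d_7 = (707 - 5^2)/22 = 682/22 = 31, a_7 = floor((26 + 5)/31) = 1.
  m_8 = 31*1 - 5 = 26, d_8 = (707 - 26^2)/31 = 31/31 = 1, a_8 = floor((26 + 26)/1) = 52.
  m_9 = 1*52 - 26 = 26, d_9 = (707 - 26^2)/1 = 31/1 = 31: (m_9, d_9) = (m_1, d_1) = (26, 31), so from here the quotients repeat a_1, ..., a_8; the period length is 8.
Hence the expansion of sqrt(707) is a_0 = 26 followed by the repeating block 1, 1, 2, 3, 2, 1, 1, 52 (period 8).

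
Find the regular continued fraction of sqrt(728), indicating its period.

[26; (1, 52)]

Write x_i = (sqrt(728) + m_i)/d_i with (m_0, d_0) = (0, 1). a_0 = floor(sqrt(728)) = 26, since 26^2 = 676 <= 728 < 729 = 27^2.
Iterate m_{i+1} = d_i*a_i - m_i, d_{i+1} = (728 - m_{i+1}^2)/d_i, a_{i+1} = floor((a_0 + m_{i+1})/d_{i+1}):
  m_1 = 1*26 - 0 = 26, d_1 = (728 - 26^2)/1 = 52/1 = 52, a_1 = floor((26 + 26)/52) = 1.
  m_2 = 52*1 - 26 = 26, d_2 = (728 - 26^2)/52 = 52/52 = 1, a_2 = floor((26 + 26)/1) = 52.
  m_3 = 1*52 - 26 = 26, d_3 = (728 - 26^2)/1 = 52/1 = 52: (m_3, d_3) = (m_1, d_1) = (26, 52), so from here the quotients repeat a_1, a_2; the period length is 2.
Hence the expansion of sqrt(728) is a_0 = 26 followed by the repeating block 1, 52 (period 2).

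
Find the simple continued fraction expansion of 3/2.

Run the Euclidean algorithm on 3 and 2; the successive quotients are the partial quotients a_0, a_1, ... (each step inverts the fractional part left over by the previous one):
  3 = 1*2 + 1, so a_0 = 1.
  2 = 2*1 + 0, so a_1 = 2.
The remainder reaches 0 after 2 divisions, so the expansion has 2 partial quotients, read off in order.

[1; 2]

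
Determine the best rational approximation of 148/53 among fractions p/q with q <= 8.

Expand x = 148/53 as a continued fraction with the Euclidean algorithm:
  148 = 2*53 + 42, so a_0 = 2.
  53 = 1*42 + 11, so a_1 = 1.
  42 = 3*11 + 9, so a_2 = 3.
  11 = 1*9 + 2, so a_3 = 1.
  9 = 4*2 + 1, so a_4 = 4.
  2 = 2*1 + 0, so a_5 = 2.
so x = [2; 1, 3, 1, 4, 2].
Convergents (p_i = a_i*p_{i-1} + p_{i-2}, q_i = a_i*q_{i-1} + q_{i-2} with p_{-2}=0, p_{-1}=1, q_{-2}=1, q_{-1}=0), until the denominator exceeds 8:
  i=0: a_0=2, p_0 = 2*1 + 0 = 2, q_0 = 2*0 + 1 = 1.
  i=1: a_1=1, p_1 = 1*2 + 1 = 3, q_1 = 1*1 + 0 = 1.
  i=2: a_2=3, p_2 = 3*3 + 2 = 11, q_2 = 3*1 + 1 = 4.
  i=3: a_3=1, p_3 = 1*11 + 3 = 14, q_3 = 1*4 + 1 = 5.
  i=4: a_4=4, p_4 = 4*14 + 11 = 67, q_4 = 4*5 + 4 = 24.
q_4 = 24 > 8, so the last convergent with denominator <= 8 is p_3/q_3 = 14/5.
The closest fraction with denominator <= 8 is either p_3/q_3 or the intermediate fraction (k*p_3 + p_2)/(k*q_3 + q_2) with the largest k >= 1 whose denominator stays <= 8; these approach x as k grows, and every other convergent or intermediate fraction in range is farther away.
Largest k: floor((8 - q_2)/q_3) = floor((8 - 4)/5) = 0.
Since k = 0, no intermediate fraction beyond p_3/q_3 has denominator <= 8, so the convergent 14/5 is the closest (its error is |148*5 - 14*53|/(53*5) = 2/265).

14/5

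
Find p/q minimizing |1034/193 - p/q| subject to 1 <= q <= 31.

75/14

Expand x = 1034/193 as a continued fraction with the Euclidean algorithm:
  1034 = 5*193 + 69, so a_0 = 5.
  193 = 2*69 + 55, so a_1 = 2.
  69 = 1*55 + 14, so a_2 = 1.
  55 = 3*14 + 13, so a_3 = 3.
  14 = 1*13 + 1, so a_4 = 1.
  13 = 13*1 + 0, so a_5 = 13.
so x = [5; 2, 1, 3, 1, 13].
Convergents (p_i = a_i*p_{i-1} + p_{i-2}, q_i = a_i*q_{i-1} + q_{i-2} with p_{-2}=0, p_{-1}=1, q_{-2}=1, q_{-1}=0), until the denominator exceeds 31:
  i=0: a_0=5, p_0 = 5*1 + 0 = 5, q_0 = 5*0 + 1 = 1.
  i=1: a_1=2, p_1 = 2*5 + 1 = 11, q_1 = 2*1 + 0 = 2.
  i=2: a_2=1, p_2 = 1*11 + 5 = 16, q_2 = 1*2 + 1 = 3.
  i=3: a_3=3, p_3 = 3*16 + 11 = 59, q_3 = 3*3 + 2 = 11.
  i=4: a_4=1, p_4 = 1*59 + 16 = 75, q_4 = 1*11 + 3 = 14.
  i=5: a_5=13, p_5 = 13*75 + 59 = 1034, q_5 = 13*14 + 11 = 193.
q_5 = 193 > 31, so the last convergent with denominator <= 31 is p_4/q_4 = 75/14.
The closest fraction with denominator <= 31 is either p_4/q_4 or the intermediate fraction (k*p_4 + p_3)/(k*q_4 + q_3) with the largest k >= 1 whose denominator stays <= 31; these approach x as k grows, and every other convergent or intermediate fraction in range is farther away.
Largest k: floor((31 - q_3)/q_4) = floor((31 - 11)/14) = 1.
That gives (1*75 + 59)/(1*14 + 11) = 134/25.
Compare the errors: |x - 75/14| = |1034*14 - 75*193|/(193*14) = 1/2702, and |x - 134/25| = |1034*25 - 134*193|/(193*25) = 12/4825.
Cross-multiplying, 1*4825 = 4825 < 32424 = 12*2702, so 1/2702 is smaller: the convergent 75/14 is closer to x than 134/25.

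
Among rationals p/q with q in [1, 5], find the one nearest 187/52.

18/5

Expand x = 187/52 as a continued fraction with the Euclidean algorithm:
  187 = 3*52 + 31, so a_0 = 3.
  52 = 1*31 + 21, so a_1 = 1.
  31 = 1*21 + 10, so a_2 = 1.
  21 = 2*10 + 1, so a_3 = 2.
  10 = 10*1 + 0, so a_4 = 10.
so x = [3; 1, 1, 2, 10].
Convergents (p_i = a_i*p_{i-1} + p_{i-2}, q_i = a_i*q_{i-1} + q_{i-2} with p_{-2}=0, p_{-1}=1, q_{-2}=1, q_{-1}=0), until the denominator exceeds 5:
  i=0: a_0=3, p_0 = 3*1 + 0 = 3, q_0 = 3*0 + 1 = 1.
  i=1: a_1=1, p_1 = 1*3 + 1 = 4, q_1 = 1*1 + 0 = 1.
  i=2: a_2=1, p_2 = 1*4 + 3 = 7, q_2 = 1*1 + 1 = 2.
  i=3: a_3=2, p_3 = 2*7 + 4 = 18, q_3 = 2*2 + 1 = 5.
  i=4: a_4=10, p_4 = 10*18 + 7 = 187, q_4 = 10*5 + 2 = 52.
q_4 = 52 > 5, so the last convergent with denominator <= 5 is p_3/q_3 = 18/5.
The closest fraction with denominator <= 5 is either p_3/q_3 or the intermediate fraction (k*p_3 + p_2)/(k*q_3 + q_2) with the largest k >= 1 whose denominator stays <= 5; these approach x as k grows, and every other convergent or intermediate fraction in range is farther away.
Largest k: floor((5 - q_2)/q_3) = floor((5 - 2)/5) = 0.
Since k = 0, no intermediate fraction beyond p_3/q_3 has denominator <= 5, so the convergent 18/5 is the closest (its error is |187*5 - 18*52|/(52*5) = 1/260).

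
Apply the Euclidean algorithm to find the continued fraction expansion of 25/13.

Run the Euclidean algorithm on 25 and 13; the successive quotients are the partial quotients a_0, a_1, ... (each step inverts the fractional part left over by the previous one):
  25 = 1*13 + 12, so a_0 = 1.
  13 = 1*12 + 1, so a_1 = 1.
  12 = 12*1 + 0, so a_2 = 12.
The remainder reaches 0 after 3 divisions, so the expansion has 3 partial quotients, read off in order.

[1; 1, 12]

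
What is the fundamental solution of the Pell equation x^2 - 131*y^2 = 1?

(x, y) = (10610, 927)

First expand sqrt(131) as a continued fraction. With x_i = (sqrt(131) + m_i)/d_i and (m_0, d_0) = (0, 1): a_0 = floor(sqrt(131)) = 11, since 11^2 = 121 <= 131 < 144 = 12^2.
Iterate m_{i+1} = d_i*a_i - m_i, d_{i+1} = (131 - m_{i+1}^2)/d_i, a_{i+1} = floor((a_0 + m_{i+1})/d_{i+1}):
  m_1 = 1*11 - 0 = 11, d_1 = (131 - 11^2)/1 = 10/1 = 10, a_1 = floor((11 + 11)/10) = 2.
  m_2 = 10*2 - 11 = 9, d_2 = (131 - 9^2)/10 = 50/10 = 5, a_2 = floor((11 + 9)/5) = 4.
  m_3 = 5*4 - 9 = 11, d_3 = (131 - 11^2)/5 = 10/5 = 2, a_3 = floor((11 + 11)/2) = 11.
  m_4 = 2*11 - 11 = 11, d_4 = (131 - 11^2)/2 = 10/2 = 5, a_4 = floor((11 + 11)/5) = 4.
  m_5 = 5*4 - 11 = 9, d_5 = (131 - 9^2)/5 = 50/5 = 10, a_5 = floor((11 + 9)/10) = 2.
  m_6 = 10*2 - 9 = 11, d_6 = (131 - 11^2)/10 = 10/10 = 1, a_6 = floor((11 + 11)/1) = 22.
  m_7 = 1*22 - 11 = 11, d_7 = (131 - 11^2)/1 = 10/1 = 10: (m_7, d_7) = (m_1, d_1) = (11, 10), so from here the quotients repeat a_1, ..., a_6; the period length is 6.
So sqrt(131) = [11; (2, 4, 11, 4, 2, 22)] with period length k = 6.
k is even, so the fundamental solution of x^2 - 131y^2 = 1 is (p_{k-1}, q_{k-1}) = (p_5, q_5); compute convergents through index 5.
Convergents (p_i = a_i*p_{i-1} + p_{i-2}, q_i = a_i*q_{i-1} + q_{i-2} with p_{-2}=0, p_{-1}=1, q_{-2}=1, q_{-1}=0):
  i=0: a_0=11, p_0 = 11*1 + 0 = 11, q_0 = 11*0 + 1 = 1.
  i=1: a_1=2, p_1 = 2*11 + 1 = 23, q_1 = 2*1 + 0 = 2.
  i=2: a_2=4, p_2 = 4*23 + 11 = 103, q_2 = 4*2 + 1 = 9.
  i=3: a_3=11, p_3 = 11*103 + 23 = 1156, q_3 = 11*9 + 2 = 101.
  i=4: a_4=4, p_4 = 4*1156 + 103 = 4727, q_4 = 4*101 + 9 = 413.
  i=5: a_5=2, p_5 = 2*4727 + 1156 = 10610, q_5 = 2*413 + 101 = 927.
Check: 10610^2 - 131*927^2 = 112572100 - 112572099 = 1, so (x, y) = (10610, 927) solves the equation, and by the theorem it is the least positive solution.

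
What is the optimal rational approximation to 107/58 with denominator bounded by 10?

Expand x = 107/58 as a continued fraction with the Euclidean algorithm:
  107 = 1*58 + 49, so a_0 = 1.
  58 = 1*49 + 9, so a_1 = 1.
  49 = 5*9 + 4, so a_2 = 5.
  9 = 2*4 + 1, so a_3 = 2.
  4 = 4*1 + 0, so a_4 = 4.
so x = [1; 1, 5, 2, 4].
Convergents (p_i = a_i*p_{i-1} + p_{i-2}, q_i = a_i*q_{i-1} + q_{i-2} with p_{-2}=0, p_{-1}=1, q_{-2}=1, q_{-1}=0), until the denominator exceeds 10:
  i=0: a_0=1, p_0 = 1*1 + 0 = 1, q_0 = 1*0 + 1 = 1.
  i=1: a_1=1, p_1 = 1*1 + 1 = 2, q_1 = 1*1 + 0 = 1.
  i=2: a_2=5, p_2 = 5*2 + 1 = 11, q_2 = 5*1 + 1 = 6.
  i=3: a_3=2, p_3 = 2*11 + 2 = 24, q_3 = 2*6 + 1 = 13.
q_3 = 13 > 10, so the last convergent with denominator <= 10 is p_2/q_2 = 11/6.
The closest fraction with denominator <= 10 is either p_2/q_2 or the intermediate fraction (k*p_2 + p_1)/(k*q_2 + q_1) with the largest k >= 1 whose denominator stays <= 10; these approach x as k grows, and every other convergent or intermediate fraction in range is farther away.
Largest k: floor((10 - q_1)/q_2) = floor((10 - 1)/6) = 1.
That gives (1*11 + 2)/(1*6 + 1) = 13/7.
Compare the errors: |x - 11/6| = |107*6 - 11*58|/(58*6) = 4/348, and |x - 13/7| = |107*7 - 13*58|/(58*7) = 5/406.
Cross-multiplying, 4*406 = 1624 < 1740 = 5*348, so 4/348 is smaller: the convergent 11/6 is closer to x than 13/7.

11/6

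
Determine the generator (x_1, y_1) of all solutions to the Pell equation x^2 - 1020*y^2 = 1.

First expand sqrt(1020) as a continued fraction. With x_i = (sqrt(1020) + m_i)/d_i and (m_0, d_0) = (0, 1): a_0 = floor(sqrt(1020)) = 31, since 31^2 = 961 <= 1020 < 1024 = 32^2.
Iterate m_{i+1} = d_i*a_i - m_i, d_{i+1} = (1020 - m_{i+1}^2)/d_i, a_{i+1} = floor((a_0 + m_{i+1})/d_{i+1}):
  m_1 = 1*31 - 0 = 31, d_1 = (1020 - 31^2)/1 = 59/1 = 59, a_1 = floor((31 + 31)/59) = 1.
  m_2 = 59*1 - 31 = 28, d_2 = (1020 - 28^2)/59 = 236/59 = 4, a_2 = floor((31 + 28)/4) = 14.
  m_3 = 4*14 - 28 = 28, d_3 = (1020 - 28^2)/4 = 236/4 = 59, a_3 = floor((31 + 28)/59) = 1.
  m_4 = 59*1 - 28 = 31, d_4 = (1020 - 31^2)/59 = 59/59 = 1, a_4 = floor((31 + 31)/1) = 62.
  m_5 = 1*62 - 31 = 31, d_5 = (1020 - 31^2)/1 = 59/1 = 59: (m_5, d_5) = (m_1, d_1) = (31, 59), so from here the quotients repeat a_1, ..., a_4; the period length is 4.
So sqrt(1020) = [31; (1, 14, 1, 62)] with period length k = 4.
k is even, so the fundamental solution of x^2 - 1020y^2 = 1 is (p_{k-1}, q_{k-1}) = (p_3, q_3); compute convergents through index 3.
Convergents (p_i = a_i*p_{i-1} + p_{i-2}, q_i = a_i*q_{i-1} + q_{i-2} with p_{-2}=0, p_{-1}=1, q_{-2}=1, q_{-1}=0):
  i=0: a_0=31, p_0 = 31*1 + 0 = 31, q_0 = 31*0 + 1 = 1.
  i=1: a_1=1, p_1 = 1*31 + 1 = 32, q_1 = 1*1 + 0 = 1.
  i=2: a_2=14, p_2 = 14*32 + 31 = 479, q_2 = 14*1 + 1 = 15.
  i=3: a_3=1, p_3 = 1*479 + 32 = 511, q_3 = 1*15 + 1 = 16.
Check: 511^2 - 1020*16^2 = 261121 - 261120 = 1, so (x, y) = (511, 16) solves the equation, and by the theorem it is the least positive solution.

(x, y) = (511, 16)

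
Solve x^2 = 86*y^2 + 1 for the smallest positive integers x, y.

First expand sqrt(86) as a continued fraction. With x_i = (sqrt(86) + m_i)/d_i and (m_0, d_0) = (0, 1): a_0 = floor(sqrt(86)) = 9, since 9^2 = 81 <= 86 < 100 = 10^2.
Iterate m_{i+1} = d_i*a_i - m_i, d_{i+1} = (86 - m_{i+1}^2)/d_i, a_{i+1} = floor((a_0 + m_{i+1})/d_{i+1}):
  m_1 = 1*9 - 0 = 9, d_1 = (86 - 9^2)/1 = 5/1 = 5, a_1 = floor((9 + 9)/5) = 3.
  m_2 = 5*3 - 9 = 6, d_2 = (86 - 6^2)/5 = 50/5 = 10, a_2 = floor((9 + 6)/10) = 1.
  m_3 = 10*1 - 6 = 4, d_3 = (86 - 4^2)/10 = 70/10 = 7, a_3 = floor((9 + 4)/7) = 1.
  m_4 = 7*1 - 4 = 3, d_4 = (86 - 3^2)/7 = 77/7 = 11, a_4 = floor((9 + 3)/11) = 1.
  m_5 = 11*1 - 3 = 8, d_5 = (86 - 8^2)/11 = 22/11 = 2, a_5 = floor((9 + 8)/2) = 8.
  m_6 = 2*8 - 8 = 8, d_6 = (86 - 8^2)/2 = 22/2 = 11, a_6 = floor((9 + 8)/11) = 1.
  m_7 = 11*1 - 8 = 3, d_7 = (86 - 3^2)/11 = 77/11 = 7, a_7 = floor((9 + 3)/7) = 1.
  m_8 = 7*1 - 3 = 4, d_8 = (86 - 4^2)/7 = 70/7 = 10, a_8 = floor((9 + 4)/10) = 1.
  m_9 = 10*1 - 4 = 6, d_9 = (86 - 6^2)/10 = 50/10 = 5, a_9 = floor((9 + 6)/5) = 3.
  m_10 = 5*3 - 6 = 9, d_10 = (86 - 9^2)/5 = 5/5 = 1, a_10 = floor((9 + 9)/1) = 18.
  m_11 = 1*18 - 9 = 9, d_11 = (86 - 9^2)/1 = 5/1 = 5: (m_11, d_11) = (m_1, d_1) = (9, 5), so from here the quotients repeat a_1, ..., a_10; the period length is 10.
So sqrt(86) = [9; (3, 1, 1, 1, 8, 1, 1, 1, 3, 18)] with period length k = 10.
k is even, so the fundamental solution of x^2 - 86y^2 = 1 is (p_{k-1}, q_{k-1}) = (p_9, q_9); compute convergents through index 9.
Convergents (p_i = a_i*p_{i-1} + p_{i-2}, q_i = a_i*q_{i-1} + q_{i-2} with p_{-2}=0, p_{-1}=1, q_{-2}=1, q_{-1}=0):
  i=0: a_0=9, p_0 = 9*1 + 0 = 9, q_0 = 9*0 + 1 = 1.
  i=1: a_1=3, p_1 = 3*9 + 1 = 28, q_1 = 3*1 + 0 = 3.
  i=2: a_2=1, p_2 = 1*28 + 9 = 37, q_2 = 1*3 + 1 = 4.
  i=3: a_3=1, p_3 = 1*37 + 28 = 65, q_3 = 1*4 + 3 = 7.
  i=4: a_4=1, p_4 = 1*65 + 37 = 102, q_4 = 1*7 + 4 = 11.
  i=5: a_5=8, p_5 = 8*102 + 65 = 881, q_5 = 8*11 + 7 = 95.
  i=6: a_6=1, p_6 = 1*881 + 102 = 983, q_6 = 1*95 + 11 = 106.
  i=7: a_7=1, p_7 = 1*983 + 881 = 1864, q_7 = 1*106 + 95 = 201.
  i=8: a_8=1, p_8 = 1*1864 + 983 = 2847, q_8 = 1*201 + 106 = 307.
  i=9: a_9=3, p_9 = 3*2847 + 1864 = 10405, q_9 = 3*307 + 201 = 1122.
Check: 10405^2 - 86*1122^2 = 108264025 - 108264024 = 1, so (x, y) = (10405, 1122) solves the equation, and by the theorem it is the least positive solution.

(x, y) = (10405, 1122)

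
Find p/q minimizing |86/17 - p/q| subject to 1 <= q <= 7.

Expand x = 86/17 as a continued fraction with the Euclidean algorithm:
  86 = 5*17 + 1, so a_0 = 5.
  17 = 17*1 + 0, so a_1 = 17.
so x = [5; 17].
Convergents (p_i = a_i*p_{i-1} + p_{i-2}, q_i = a_i*q_{i-1} + q_{i-2} with p_{-2}=0, p_{-1}=1, q_{-2}=1, q_{-1}=0), until the denominator exceeds 7:
  i=0: a_0=5, p_0 = 5*1 + 0 = 5, q_0 = 5*0 + 1 = 1.
  i=1: a_1=17, p_1 = 17*5 + 1 = 86, q_1 = 17*1 + 0 = 17.
q_1 = 17 > 7, so the last convergent with denominator <= 7 is p_0/q_0 = 5/1.
The closest fraction with denominator <= 7 is either p_0/q_0 or the intermediate fraction (k*p_0 + p_{-1})/(k*q_0 + q_{-1}) with the largest k >= 1 whose denominator stays <= 7; these approach x as k grows, and every other convergent or intermediate fraction in range is farther away.
Largest k: floor((7 - q_{-1})/q_0) = floor((7 - 0)/1) = 7 (using the seeds p_{-1} = 1, q_{-1} = 0).
That gives (7*5 + 1)/(7*1 + 0) = 36/7.
Compare the errors: |x - 5/1| = |86*1 - 5*17|/(17*1) = 1/17, and |x - 36/7| = |86*7 - 36*17|/(17*7) = 10/119.
Cross-multiplying, 1*119 = 119 < 170 = 10*17, so 1/17 is smaller: the convergent 5/1 is closer to x than 36/7.

5/1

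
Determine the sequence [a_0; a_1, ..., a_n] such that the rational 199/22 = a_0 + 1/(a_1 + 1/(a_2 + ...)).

[9; 22]

Run the Euclidean algorithm on 199 and 22; the successive quotients are the partial quotients a_0, a_1, ... (each step inverts the fractional part left over by the previous one):
  199 = 9*22 + 1, so a_0 = 9.
  22 = 22*1 + 0, so a_1 = 22.
The remainder reaches 0 after 2 divisions, so the expansion has 2 partial quotients, read off in order.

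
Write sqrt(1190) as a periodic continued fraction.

[34; (2, 68)]

Write x_i = (sqrt(1190) + m_i)/d_i with (m_0, d_0) = (0, 1). a_0 = floor(sqrt(1190)) = 34, since 34^2 = 1156 <= 1190 < 1225 = 35^2.
Iterate m_{i+1} = d_i*a_i - m_i, d_{i+1} = (1190 - m_{i+1}^2)/d_i, a_{i+1} = floor((a_0 + m_{i+1})/d_{i+1}):
  m_1 = 1*34 - 0 = 34, d_1 = (1190 - 34^2)/1 = 34/1 = 34, a_1 = floor((34 + 34)/34) = 2.
  m_2 = 34*2 - 34 = 34, d_2 = (1190 - 34^2)/34 = 34/34 = 1, a_2 = floor((34 + 34)/1) = 68.
  m_3 = 1*68 - 34 = 34, d_3 = (1190 - 34^2)/1 = 34/1 = 34: (m_3, d_3) = (m_1, d_1) = (34, 34), so from here the quotients repeat a_1, a_2; the period length is 2.
Hence the expansion of sqrt(1190) is a_0 = 34 followed by the repeating block 2, 68 (period 2).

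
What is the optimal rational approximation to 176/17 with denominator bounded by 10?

31/3

Expand x = 176/17 as a continued fraction with the Euclidean algorithm:
  176 = 10*17 + 6, so a_0 = 10.
  17 = 2*6 + 5, so a_1 = 2.
  6 = 1*5 + 1, so a_2 = 1.
  5 = 5*1 + 0, so a_3 = 5.
so x = [10; 2, 1, 5].
Convergents (p_i = a_i*p_{i-1} + p_{i-2}, q_i = a_i*q_{i-1} + q_{i-2} with p_{-2}=0, p_{-1}=1, q_{-2}=1, q_{-1}=0), until the denominator exceeds 10:
  i=0: a_0=10, p_0 = 10*1 + 0 = 10, q_0 = 10*0 + 1 = 1.
  i=1: a_1=2, p_1 = 2*10 + 1 = 21, q_1 = 2*1 + 0 = 2.
  i=2: a_2=1, p_2 = 1*21 + 10 = 31, q_2 = 1*2 + 1 = 3.
  i=3: a_3=5, p_3 = 5*31 + 21 = 176, q_3 = 5*3 + 2 = 17.
q_3 = 17 > 10, so the last convergent with denominator <= 10 is p_2/q_2 = 31/3.
The closest fraction with denominator <= 10 is either p_2/q_2 or the intermediate fraction (k*p_2 + p_1)/(k*q_2 + q_1) with the largest k >= 1 whose denominator stays <= 10; these approach x as k grows, and every other convergent or intermediate fraction in range is farther away.
Largest k: floor((10 - q_1)/q_2) = floor((10 - 2)/3) = 2.
That gives (2*31 + 21)/(2*3 + 2) = 83/8.
Compare the errors: |x - 31/3| = |176*3 - 31*17|/(17*3) = 1/51, and |x - 83/8| = |176*8 - 83*17|/(17*8) = 3/136.
Cross-multiplying, 1*136 = 136 < 153 = 3*51, so 1/51 is smaller: the convergent 31/3 is closer to x than 83/8.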